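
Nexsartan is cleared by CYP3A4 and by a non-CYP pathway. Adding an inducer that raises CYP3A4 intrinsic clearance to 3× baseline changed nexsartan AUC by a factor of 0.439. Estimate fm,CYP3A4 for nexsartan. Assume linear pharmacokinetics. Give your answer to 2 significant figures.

0.64

CL'/CL = 1 / 0.439 = 2.278
3·fm + (1 − fm) = 2.278
fm = (2.278 − 1) / (3 − 1) = 0.64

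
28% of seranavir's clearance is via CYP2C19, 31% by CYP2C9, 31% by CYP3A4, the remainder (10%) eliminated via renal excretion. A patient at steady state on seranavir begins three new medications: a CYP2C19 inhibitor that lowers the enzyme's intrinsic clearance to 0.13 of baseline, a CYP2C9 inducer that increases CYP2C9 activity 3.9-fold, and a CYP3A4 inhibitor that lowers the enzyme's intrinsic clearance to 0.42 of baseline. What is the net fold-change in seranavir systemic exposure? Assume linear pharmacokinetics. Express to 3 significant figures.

0.678

CYP2C19: 0.28 × 0.13 = 0.0364
CYP2C9: 0.31 × 3.9 = 1.209
CYP3A4: 0.31 × 0.42 = 0.1302
Other: 0.1 (unchanged)
Relative clearance = 0.0364 + 1.209 + 0.1302 + 0.1 = 1.4756.
Systemic exposure ∝ 1/CL: fold-change = 1 / 1.4756 = 0.678.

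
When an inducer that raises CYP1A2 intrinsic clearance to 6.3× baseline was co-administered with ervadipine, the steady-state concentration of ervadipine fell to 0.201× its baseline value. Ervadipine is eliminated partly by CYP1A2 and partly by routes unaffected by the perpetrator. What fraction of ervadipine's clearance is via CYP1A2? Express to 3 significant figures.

0.750

CL'/CL = 1 / 0.201 = 4.975
6.3·fm + (1 − fm) = 4.975
fm = (4.975 − 1) / (6.3 − 1) = 0.750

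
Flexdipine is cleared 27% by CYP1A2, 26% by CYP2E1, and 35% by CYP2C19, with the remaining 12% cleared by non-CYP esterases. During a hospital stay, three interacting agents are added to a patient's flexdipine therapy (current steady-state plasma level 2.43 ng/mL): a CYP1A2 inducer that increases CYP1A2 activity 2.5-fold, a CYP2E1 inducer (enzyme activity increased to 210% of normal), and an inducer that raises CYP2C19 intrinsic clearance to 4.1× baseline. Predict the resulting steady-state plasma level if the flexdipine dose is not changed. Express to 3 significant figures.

0.875 ng/mL

The CYP1A2 pathway (27% of clearance) rises to 2.5× activity: 0.27 × 2.5 = 0.675.
The CYP2E1 pathway (26% of clearance) is boosted to 2.1× activity: 0.26 × 2.1 = 0.546.
The CYP2C19 pathway (35% of clearance) is boosted to 4.1× activity: 0.35 × 4.1 = 1.435.
Non-CYP routes (12%) are unchanged.
CL_new/CL_old = 0.675 + 0.546 + 1.435 + 0.12 = 2.776.
Steady-state plasma level ∝ 1/CL: new value = 2.43 / 2.776 = 0.875 ng/mL.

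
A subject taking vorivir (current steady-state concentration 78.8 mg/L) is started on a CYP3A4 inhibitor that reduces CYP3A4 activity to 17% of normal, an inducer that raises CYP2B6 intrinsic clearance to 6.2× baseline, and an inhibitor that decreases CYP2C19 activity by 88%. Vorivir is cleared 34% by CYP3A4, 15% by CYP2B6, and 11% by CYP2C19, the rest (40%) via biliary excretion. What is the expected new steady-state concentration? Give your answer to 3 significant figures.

The CYP3A4 pathway (34% of clearance) drops to 0.17× activity: 0.34 × 0.17 = 0.0578.
The CYP2B6 pathway (15% of clearance) increases to 6.2× activity: 0.15 × 6.2 = 0.93.
The CYP2C19 pathway (11% of clearance) is reduced to 0.12× activity: 0.11 × 0.12 = 0.0132.
The remaining 40% of clearance is unaffected.
Relative clearance = 0.0578 + 0.93 + 0.0132 + 0.4 = 1.401.
Steady-state concentration ∝ 1/CL: new value = 78.8 / 1.401 = 56.2 mg/L.

56.2 mg/L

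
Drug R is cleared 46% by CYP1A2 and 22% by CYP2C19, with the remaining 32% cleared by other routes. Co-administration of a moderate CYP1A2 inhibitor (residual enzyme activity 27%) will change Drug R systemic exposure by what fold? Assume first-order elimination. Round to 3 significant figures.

1.51

The CYP1A2 pathway (46% of clearance) falls to 0.27× activity: 0.46 × 0.27 = 0.1242.
CYP2C19 (22%) and the residual 32% are unaffected.
CL_new/CL_old = 0.1242 + 0.22 + 0.32 = 0.6642.
Since systemic exposure ∝ 1/CL, the ratio is 1 / 0.6642 = 1.51.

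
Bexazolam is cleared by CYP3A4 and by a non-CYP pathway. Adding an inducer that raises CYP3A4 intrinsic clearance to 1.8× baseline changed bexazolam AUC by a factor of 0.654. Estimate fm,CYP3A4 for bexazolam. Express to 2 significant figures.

Call the CYP3A4 fraction fm. After the interaction, CL_new/CL_old = fm × 1.8 + (1 − fm).
AUC ratio = 1 / (new CL fraction), so new CL fraction = 1 / 0.654 = 1.529.
fm × 1.8 + 1 − fm = 1.529  ⇒  fm × (1.8 − 1) = 0.5291  ⇒  fm = 0.66.

0.66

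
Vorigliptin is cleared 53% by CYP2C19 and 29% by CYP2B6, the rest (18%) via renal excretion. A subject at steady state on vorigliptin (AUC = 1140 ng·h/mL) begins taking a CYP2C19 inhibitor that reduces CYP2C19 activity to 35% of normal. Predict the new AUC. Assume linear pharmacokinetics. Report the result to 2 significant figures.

1.7 × 10³ ng·h/mL

The CYP2C19 pathway (53% of clearance) is reduced to 0.35× activity: 0.53 × 0.35 = 0.1855.
CYP2B6 (29%) and the residual 18% are unaffected.
New clearance relative to baseline: 0.1855 + 0.29 + 0.18 = 0.6555.
New AUC = baseline ÷ relative clearance = 1140 / 0.6555 = 1.7 × 10³ ng·h/mL.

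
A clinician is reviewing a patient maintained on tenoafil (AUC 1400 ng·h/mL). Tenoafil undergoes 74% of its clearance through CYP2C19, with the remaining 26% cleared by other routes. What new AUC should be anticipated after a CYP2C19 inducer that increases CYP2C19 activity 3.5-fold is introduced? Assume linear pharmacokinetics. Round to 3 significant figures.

491 ng·h/mL

The CYP2C19 pathway (74% of clearance) is boosted to 3.5× activity: 0.74 × 3.5 = 2.59.
The remaining 26% of clearance is unaffected.
Relative clearance = 2.59 + 0.26 = 2.85.
AUC ∝ 1/CL, so new value = 1400 / 2.85 = 491 ng·h/mL.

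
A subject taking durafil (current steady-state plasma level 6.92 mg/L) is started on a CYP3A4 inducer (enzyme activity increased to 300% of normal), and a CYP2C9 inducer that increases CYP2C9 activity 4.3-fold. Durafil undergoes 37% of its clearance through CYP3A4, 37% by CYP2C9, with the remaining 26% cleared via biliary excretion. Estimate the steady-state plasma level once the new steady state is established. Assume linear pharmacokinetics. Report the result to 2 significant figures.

2.3 mg/L

The CYP3A4 pathway (37% of clearance) rises to 3× activity: 0.37 × 3 = 1.11.
The CYP2C9 pathway (37% of clearance) is boosted to 4.3× activity: 0.37 × 4.3 = 1.591.
Non-CYP routes (26%) are unchanged.
CL_new/CL_old = 1.11 + 1.591 + 0.26 = 2.961.
Steady-state plasma level ∝ 1/CL: new value = 6.92 / 2.961 = 2.3 mg/L.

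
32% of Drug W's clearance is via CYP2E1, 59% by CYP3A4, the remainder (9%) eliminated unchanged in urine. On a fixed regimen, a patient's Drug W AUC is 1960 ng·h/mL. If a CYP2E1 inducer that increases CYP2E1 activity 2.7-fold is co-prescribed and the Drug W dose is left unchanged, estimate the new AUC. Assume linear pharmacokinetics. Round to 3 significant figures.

1.27 × 10³ ng·h/mL

The CYP2E1 pathway (32% of clearance) is boosted to 2.7× activity: 0.32 × 2.7 = 0.864.
CYP3A4 (59%) and the residual 9% are unaffected.
Relative clearance = 0.864 + 0.59 + 0.09 = 1.544.
With dosing unchanged, AUC scales as 1/CL: 1960 / 1.544 = 1.27 × 10³ ng·h/mL.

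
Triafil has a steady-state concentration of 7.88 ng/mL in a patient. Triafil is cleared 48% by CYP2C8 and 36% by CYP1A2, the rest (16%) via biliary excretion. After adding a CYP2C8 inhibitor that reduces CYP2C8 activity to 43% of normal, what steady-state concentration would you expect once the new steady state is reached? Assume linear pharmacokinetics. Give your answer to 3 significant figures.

The CYP2C8 pathway (48% of clearance) falls to 0.43× activity: 0.48 × 0.43 = 0.2064.
CYP1A2 (36%) and the residual 16% are unaffected.
New clearance relative to baseline: 0.2064 + 0.36 + 0.16 = 0.7264.
Steady-state concentration ∝ 1/CL, so new value = 7.88 / 0.7264 = 10.8 ng/mL.

10.8 ng/mL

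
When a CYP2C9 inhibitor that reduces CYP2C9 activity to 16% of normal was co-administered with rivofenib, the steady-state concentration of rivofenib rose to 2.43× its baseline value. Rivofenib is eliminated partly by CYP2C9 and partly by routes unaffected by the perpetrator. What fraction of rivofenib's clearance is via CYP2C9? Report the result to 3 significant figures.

Call the CYP2C9 fraction fm. After the interaction, CL_new/CL_old = fm × 0.16 + (1 − fm).
Steady-state concentration ratio = 1 / (new CL fraction), so new CL fraction = 1 / 2.43 = 0.4115.
fm × 0.16 + 1 − fm = 0.4115  ⇒  fm × (0.16 − 1) = −0.5885  ⇒  fm = 0.701.

0.701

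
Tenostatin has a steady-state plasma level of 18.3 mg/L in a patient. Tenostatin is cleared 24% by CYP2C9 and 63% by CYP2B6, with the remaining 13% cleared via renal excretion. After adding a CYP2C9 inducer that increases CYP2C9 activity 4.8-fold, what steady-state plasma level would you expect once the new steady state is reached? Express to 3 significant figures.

The CYP2C9 pathway (24% of clearance) increases to 4.8× activity: 0.24 × 4.8 = 1.152.
CYP2B6 (63%) and the residual 13% are unaffected.
CL_new/CL_old = 1.152 + 0.63 + 0.13 = 1.912.
Steady-state plasma level ∝ 1/CL, so new value = 18.3 / 1.912 = 9.57 mg/L.

9.57 mg/L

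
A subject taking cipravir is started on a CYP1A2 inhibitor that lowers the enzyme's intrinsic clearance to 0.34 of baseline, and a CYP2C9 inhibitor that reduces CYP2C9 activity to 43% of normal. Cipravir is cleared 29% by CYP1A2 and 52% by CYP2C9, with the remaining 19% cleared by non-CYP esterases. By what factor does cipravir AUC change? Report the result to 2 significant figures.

The CYP1A2 pathway (29% of clearance) drops to 0.34× activity: 0.29 × 0.34 = 0.0986.
The CYP2C9 pathway (52% of clearance) falls to 0.43× activity: 0.52 × 0.43 = 0.2236.
Non-CYP routes (19%) are unchanged.
Relative clearance = 0.0986 + 0.2236 + 0.19 = 0.5122.
Net AUC ratio = 1 / 0.5122 = 2.0.

2.0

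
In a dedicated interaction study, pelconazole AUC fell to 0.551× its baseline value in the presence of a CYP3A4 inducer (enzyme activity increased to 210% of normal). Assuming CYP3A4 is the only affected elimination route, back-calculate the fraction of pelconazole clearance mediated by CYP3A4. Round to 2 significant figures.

0.74

Write x for the fraction cleared via CYP3A4. The observed AUC change means clearance rose to 1/0.551 = 1.815 of baseline.
Setting x·2.1 + (1 − x) = 1.815 and solving: x = (1.815 − 1)/(2.1 − 1) = 0.74.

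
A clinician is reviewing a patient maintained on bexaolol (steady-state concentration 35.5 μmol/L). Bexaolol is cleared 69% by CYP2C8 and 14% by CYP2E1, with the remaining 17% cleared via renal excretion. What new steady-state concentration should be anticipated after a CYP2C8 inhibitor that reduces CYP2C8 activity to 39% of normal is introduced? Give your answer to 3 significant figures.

61.3 μmol/L

CYP2C8: 0.69 × 0.39 = 0.2691
CYP2E1: 0.14 (unchanged)
Other: 0.17 (unchanged)
Relative clearance = 0.2691 + 0.14 + 0.17 = 0.5791.
New steady-state concentration = baseline ÷ relative clearance = 35.5 / 0.5791 = 61.3 μmol/L.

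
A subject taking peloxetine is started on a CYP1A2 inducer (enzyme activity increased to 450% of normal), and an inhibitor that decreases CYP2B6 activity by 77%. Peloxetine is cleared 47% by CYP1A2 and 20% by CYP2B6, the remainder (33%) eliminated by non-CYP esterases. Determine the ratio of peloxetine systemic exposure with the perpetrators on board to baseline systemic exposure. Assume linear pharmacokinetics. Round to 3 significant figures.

The CYP1A2 pathway (47% of clearance) is boosted to 4.5× activity: 0.47 × 4.5 = 2.115.
The CYP2B6 pathway (20% of clearance) drops to 0.23× activity: 0.2 × 0.23 = 0.046.
The remaining 33% of clearance is unaffected.
CL_new/CL_old = 2.115 + 0.046 + 0.33 = 2.491.
Because systemic exposure varies inversely with clearance, the combined effect is 1 / 2.491 = 0.401.

0.401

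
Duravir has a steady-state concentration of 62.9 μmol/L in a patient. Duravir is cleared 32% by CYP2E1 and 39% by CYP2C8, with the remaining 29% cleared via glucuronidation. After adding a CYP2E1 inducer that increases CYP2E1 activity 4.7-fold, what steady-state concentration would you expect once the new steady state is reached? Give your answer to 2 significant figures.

29 μmol/L

The CYP2E1 pathway (32% of clearance) is boosted to 4.7× activity: 0.32 × 4.7 = 1.504.
CYP2C8 (39%) and the residual 29% are unaffected.
Relative clearance = 1.504 + 0.39 + 0.29 = 2.184.
Steady-state concentration ∝ 1/CL, so new value = 62.9 / 2.184 = 29 μmol/L.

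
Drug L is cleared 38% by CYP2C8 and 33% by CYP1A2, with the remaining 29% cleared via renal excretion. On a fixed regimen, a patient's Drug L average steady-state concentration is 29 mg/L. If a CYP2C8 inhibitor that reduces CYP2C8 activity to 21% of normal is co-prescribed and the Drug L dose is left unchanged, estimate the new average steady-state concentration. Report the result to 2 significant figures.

CYP2C8: 0.38 × 0.21 = 0.0798
CYP1A2: 0.33 (unchanged)
Other: 0.29 (unchanged)
New clearance relative to baseline: 0.0798 + 0.33 + 0.29 = 0.6998.
With dosing unchanged, average steady-state concentration scales as 1/CL: 29 / 0.6998 = 41 mg/L.

41 mg/L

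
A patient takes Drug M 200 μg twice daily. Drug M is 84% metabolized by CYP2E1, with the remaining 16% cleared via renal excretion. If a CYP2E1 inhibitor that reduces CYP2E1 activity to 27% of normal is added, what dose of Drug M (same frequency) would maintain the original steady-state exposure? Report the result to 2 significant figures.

77 μg

CYP2E1: 0.84 × 0.27 = 0.2268
Other: 0.16 (unchanged)
New clearance relative to baseline: 0.2268 + 0.16 = 0.3868.
To maintain the same steady-state level, dose must scale with clearance: new dose = 200 × 0.3868 = 77 μg.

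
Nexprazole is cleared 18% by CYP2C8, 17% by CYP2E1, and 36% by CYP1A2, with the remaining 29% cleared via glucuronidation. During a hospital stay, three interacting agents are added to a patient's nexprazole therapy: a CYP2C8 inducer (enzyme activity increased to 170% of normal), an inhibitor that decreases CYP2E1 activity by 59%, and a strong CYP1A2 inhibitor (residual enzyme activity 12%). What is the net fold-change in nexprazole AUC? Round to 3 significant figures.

The CYP2C8 pathway (18% of clearance) rises to 1.7× activity: 0.18 × 1.7 = 0.306.
The CYP2E1 pathway (17% of clearance) falls to 0.41× activity: 0.17 × 0.41 = 0.0697.
The CYP1A2 pathway (36% of clearance) drops to 0.12× activity: 0.36 × 0.12 = 0.0432.
Non-CYP routes (29%) are unchanged.
CL_new/CL_old = 0.306 + 0.0697 + 0.0432 + 0.29 = 0.7089.
AUC ∝ 1/CL: fold-change = 1 / 0.7089 = 1.41.

1.41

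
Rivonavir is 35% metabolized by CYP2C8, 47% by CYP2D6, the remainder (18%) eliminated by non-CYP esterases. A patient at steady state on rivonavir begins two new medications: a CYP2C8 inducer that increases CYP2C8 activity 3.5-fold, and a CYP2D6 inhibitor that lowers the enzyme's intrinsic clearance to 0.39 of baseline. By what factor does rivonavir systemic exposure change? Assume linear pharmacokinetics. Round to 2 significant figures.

CYP2C8: 0.35 × 3.5 = 1.225
CYP2D6: 0.47 × 0.39 = 0.1833
Other: 0.18 (unchanged)
New clearance relative to baseline: 1.225 + 0.1833 + 0.18 = 1.5883.
Systemic exposure ∝ 1/CL: fold-change = 1 / 1.5883 = 0.63.

0.63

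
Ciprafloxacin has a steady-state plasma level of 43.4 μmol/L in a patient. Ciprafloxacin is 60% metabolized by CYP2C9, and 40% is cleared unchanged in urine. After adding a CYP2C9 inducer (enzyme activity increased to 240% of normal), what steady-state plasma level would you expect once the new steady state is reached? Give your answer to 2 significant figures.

24 μmol/L

The CYP2C9 pathway (60% of clearance) rises to 2.4× activity: 0.6 × 2.4 = 1.44.
The remaining 40% of clearance is unaffected.
New clearance relative to baseline: 1.44 + 0.4 = 1.84.
With dosing unchanged, steady-state plasma level scales as 1/CL: 43.4 / 1.84 = 24 μmol/L.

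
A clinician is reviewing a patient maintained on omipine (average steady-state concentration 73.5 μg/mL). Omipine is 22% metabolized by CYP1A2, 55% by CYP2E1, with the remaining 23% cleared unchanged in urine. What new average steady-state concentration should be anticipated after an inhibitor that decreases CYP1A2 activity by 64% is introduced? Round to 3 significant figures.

The CYP1A2 pathway (22% of clearance) falls to 0.36× activity: 0.22 × 0.36 = 0.0792.
CYP2E1 (55%) and the residual 23% are unaffected.
CL_new/CL_old = 0.0792 + 0.55 + 0.23 = 0.8592.
With dosing unchanged, average steady-state concentration scales as 1/CL: 73.5 / 0.8592 = 85.5 μg/mL.

85.5 μg/mL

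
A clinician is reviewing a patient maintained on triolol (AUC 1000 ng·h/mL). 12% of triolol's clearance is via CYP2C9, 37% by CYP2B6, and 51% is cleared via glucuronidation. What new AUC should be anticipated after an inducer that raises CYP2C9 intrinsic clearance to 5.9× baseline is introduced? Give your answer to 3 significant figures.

630 ng·h/mL

The CYP2C9 pathway (12% of clearance) increases to 5.9× activity: 0.12 × 5.9 = 0.708.
CYP2B6 (37%) and the residual 51% are unaffected.
CL_new/CL_old = 0.708 + 0.37 + 0.51 = 1.588.
AUC ∝ 1/CL, so new value = 1000 / 1.588 = 630 ng·h/mL.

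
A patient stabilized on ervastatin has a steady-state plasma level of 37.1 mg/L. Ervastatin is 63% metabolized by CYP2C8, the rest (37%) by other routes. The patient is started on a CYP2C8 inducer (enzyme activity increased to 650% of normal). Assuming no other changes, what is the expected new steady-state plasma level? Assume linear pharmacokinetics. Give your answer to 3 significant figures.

8.31 mg/L

The CYP2C8 pathway (63% of clearance) increases to 6.5× activity: 0.63 × 6.5 = 4.095.
The remaining 37% of clearance is unaffected.
Relative clearance = 4.095 + 0.37 = 4.465.
New steady-state plasma level = baseline ÷ relative clearance = 37.1 / 4.465 = 8.31 mg/L.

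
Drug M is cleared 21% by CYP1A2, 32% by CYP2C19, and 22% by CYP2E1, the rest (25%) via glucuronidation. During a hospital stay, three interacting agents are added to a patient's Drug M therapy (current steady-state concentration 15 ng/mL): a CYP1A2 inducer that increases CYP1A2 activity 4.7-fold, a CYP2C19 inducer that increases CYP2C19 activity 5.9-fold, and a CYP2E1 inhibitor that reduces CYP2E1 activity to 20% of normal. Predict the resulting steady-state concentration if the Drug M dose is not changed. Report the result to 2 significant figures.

The CYP1A2 pathway (21% of clearance) increases to 4.7× activity: 0.21 × 4.7 = 0.987.
The CYP2C19 pathway (32% of clearance) increases to 5.9× activity: 0.32 × 5.9 = 1.888.
The CYP2E1 pathway (22% of clearance) drops to 0.2× activity: 0.22 × 0.2 = 0.044.
The remaining 25% of clearance is unaffected.
Relative clearance = 0.987 + 1.888 + 0.044 + 0.25 = 3.169.
Dividing the baseline by the relative clearance: 15 / 3.169 = 4.7 ng/mL.

4.7 ng/mL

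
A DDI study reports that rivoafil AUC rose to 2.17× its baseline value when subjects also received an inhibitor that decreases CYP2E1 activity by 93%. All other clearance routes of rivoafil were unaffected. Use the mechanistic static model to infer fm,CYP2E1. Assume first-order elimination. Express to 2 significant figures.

0.58

Write x for the fraction cleared via CYP2E1. The observed AUC change means clearance fell to 1/2.17 = 0.4608 of baseline.
Setting x·0.07 + (1 − x) = 0.4608 and solving: x = (0.4608 − 1)/(0.07 − 1) = 0.58.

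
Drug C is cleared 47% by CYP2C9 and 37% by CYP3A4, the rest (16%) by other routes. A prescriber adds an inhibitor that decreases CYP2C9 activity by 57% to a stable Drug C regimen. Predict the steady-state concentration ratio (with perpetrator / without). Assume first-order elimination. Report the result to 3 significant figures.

CYP2C9: 0.47 × 0.43 = 0.2021
CYP3A4: 0.37 (unchanged)
Other: 0.16 (unchanged)
New clearance relative to baseline: 0.2021 + 0.37 + 0.16 = 0.7321.
Since steady-state concentration ∝ 1/CL, the ratio is 1 / 0.7321 = 1.37.

1.37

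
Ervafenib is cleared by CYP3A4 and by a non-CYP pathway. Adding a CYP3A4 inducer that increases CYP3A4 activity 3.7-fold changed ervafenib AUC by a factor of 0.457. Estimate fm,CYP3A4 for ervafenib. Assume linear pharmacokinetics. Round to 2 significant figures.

Call the CYP3A4 fraction fm. After the interaction, CL_new/CL_old = fm × 3.7 + (1 − fm).
AUC ratio = 1 / (new CL fraction), so new CL fraction = 1 / 0.457 = 2.188.
fm × 3.7 + 1 − fm = 2.188  ⇒  fm × (3.7 − 1) = 1.188  ⇒  fm = 0.44.

0.44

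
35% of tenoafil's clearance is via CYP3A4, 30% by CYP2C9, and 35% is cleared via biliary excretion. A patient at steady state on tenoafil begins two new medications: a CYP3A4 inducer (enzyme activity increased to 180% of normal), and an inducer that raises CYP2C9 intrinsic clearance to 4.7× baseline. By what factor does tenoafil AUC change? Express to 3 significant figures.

0.418

The CYP3A4 pathway (35% of clearance) increases to 1.8× activity: 0.35 × 1.8 = 0.63.
The CYP2C9 pathway (30% of clearance) rises to 4.7× activity: 0.3 × 4.7 = 1.41.
Non-CYP routes (35%) are unchanged.
Relative clearance = 0.63 + 1.41 + 0.35 = 2.39.
Net AUC ratio = 1 / 2.39 = 0.418.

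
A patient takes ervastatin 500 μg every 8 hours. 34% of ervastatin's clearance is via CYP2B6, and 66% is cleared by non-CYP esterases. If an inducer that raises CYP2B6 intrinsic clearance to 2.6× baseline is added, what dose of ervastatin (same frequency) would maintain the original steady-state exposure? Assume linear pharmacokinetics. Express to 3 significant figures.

The CYP2B6 pathway (34% of clearance) rises to 2.6× activity: 0.34 × 2.6 = 0.884.
Non-CYP routes (66%) are unchanged.
New clearance relative to baseline: 0.884 + 0.66 = 1.544.
Css,avg = (dose rate)/CL, so holding Css fixed requires dose ∝ CL: 500 × 1.544 = 772 μg.

772 μg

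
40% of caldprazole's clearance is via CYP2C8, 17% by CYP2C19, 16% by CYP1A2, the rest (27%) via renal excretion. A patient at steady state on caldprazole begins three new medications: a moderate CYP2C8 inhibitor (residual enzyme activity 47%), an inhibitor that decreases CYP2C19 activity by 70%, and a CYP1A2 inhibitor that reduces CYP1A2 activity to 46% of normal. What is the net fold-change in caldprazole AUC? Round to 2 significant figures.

1.7

The CYP2C8 pathway (40% of clearance) drops to 0.47× activity: 0.4 × 0.47 = 0.188.
The CYP2C19 pathway (17% of clearance) is reduced to 0.3× activity: 0.17 × 0.3 = 0.051.
The CYP1A2 pathway (16% of clearance) falls to 0.46× activity: 0.16 × 0.46 = 0.0736.
The remaining 27% of clearance is unaffected.
New clearance relative to baseline: 0.188 + 0.051 + 0.0736 + 0.27 = 0.5826.
Net AUC ratio = 1 / 0.5826 = 1.7.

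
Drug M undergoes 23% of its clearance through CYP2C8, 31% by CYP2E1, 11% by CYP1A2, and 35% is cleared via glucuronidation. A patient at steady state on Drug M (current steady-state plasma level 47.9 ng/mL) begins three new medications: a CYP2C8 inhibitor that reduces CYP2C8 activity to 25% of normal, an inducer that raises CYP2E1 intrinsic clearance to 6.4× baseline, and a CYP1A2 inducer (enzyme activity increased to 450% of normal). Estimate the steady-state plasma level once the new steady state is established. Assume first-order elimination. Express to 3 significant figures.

The CYP2C8 pathway (23% of clearance) is reduced to 0.25× activity: 0.23 × 0.25 = 0.0575.
The CYP2E1 pathway (31% of clearance) is boosted to 6.4× activity: 0.31 × 6.4 = 1.984.
The CYP1A2 pathway (11% of clearance) rises to 4.5× activity: 0.11 × 4.5 = 0.495.
Non-CYP routes (35%) are unchanged.
New clearance relative to baseline: 0.0575 + 1.984 + 0.495 + 0.35 = 2.8865.
Steady-state plasma level ∝ 1/CL: new value = 47.9 / 2.8865 = 16.6 ng/mL.

16.6 ng/mL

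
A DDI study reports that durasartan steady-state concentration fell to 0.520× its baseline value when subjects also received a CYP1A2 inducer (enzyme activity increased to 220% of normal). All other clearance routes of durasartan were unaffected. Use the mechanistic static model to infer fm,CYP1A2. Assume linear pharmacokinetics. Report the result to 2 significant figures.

0.77

Write x for the fraction cleared via CYP1A2. The observed steady-state concentration change means clearance rose to 1/0.520 = 1.923 of baseline.
Only the CYP1A2 route changed, so 1.923 = x·2.2 + (1 − x), giving x = 0.77.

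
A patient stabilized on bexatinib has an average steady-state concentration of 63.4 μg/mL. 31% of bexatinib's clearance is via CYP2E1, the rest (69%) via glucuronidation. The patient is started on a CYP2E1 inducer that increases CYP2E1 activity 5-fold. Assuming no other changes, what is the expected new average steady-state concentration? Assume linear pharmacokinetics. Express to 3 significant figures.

28.3 μg/mL

The CYP2E1 pathway (31% of clearance) increases to 5× activity: 0.31 × 5 = 1.55.
Non-CYP routes (69%) are unchanged.
New clearance relative to baseline: 1.55 + 0.69 = 2.24.
With dosing unchanged, average steady-state concentration scales as 1/CL: 63.4 / 2.24 = 28.3 μg/mL.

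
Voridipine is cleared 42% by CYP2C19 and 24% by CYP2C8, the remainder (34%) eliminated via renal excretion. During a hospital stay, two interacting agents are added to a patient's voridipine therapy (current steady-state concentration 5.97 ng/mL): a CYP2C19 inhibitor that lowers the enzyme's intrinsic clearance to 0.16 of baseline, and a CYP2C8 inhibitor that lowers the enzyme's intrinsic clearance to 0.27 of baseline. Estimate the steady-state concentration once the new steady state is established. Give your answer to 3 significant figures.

The CYP2C19 pathway (42% of clearance) falls to 0.16× activity: 0.42 × 0.16 = 0.0672.
The CYP2C8 pathway (24% of clearance) falls to 0.27× activity: 0.24 × 0.27 = 0.0648.
The remaining 34% of clearance is unaffected.
Relative clearance = 0.0672 + 0.0648 + 0.34 = 0.472.
New steady-state concentration = 5.97 / 0.472 = 12.6 ng/mL (concentration scales inversely with clearance).

12.6 ng/mL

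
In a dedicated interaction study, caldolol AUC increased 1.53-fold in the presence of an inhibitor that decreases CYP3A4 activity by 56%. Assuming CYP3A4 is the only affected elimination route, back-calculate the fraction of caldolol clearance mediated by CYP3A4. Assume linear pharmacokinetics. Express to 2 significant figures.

0.62

Call the CYP3A4 fraction fm. After the interaction, CL_new/CL_old = fm × 0.44 + (1 − fm).
AUC ratio = 1 / (new CL fraction), so new CL fraction = 1 / 1.53 = 0.6536.
fm × 0.44 + 1 − fm = 0.6536  ⇒  fm × (0.44 − 1) = −0.3464  ⇒  fm = 0.62.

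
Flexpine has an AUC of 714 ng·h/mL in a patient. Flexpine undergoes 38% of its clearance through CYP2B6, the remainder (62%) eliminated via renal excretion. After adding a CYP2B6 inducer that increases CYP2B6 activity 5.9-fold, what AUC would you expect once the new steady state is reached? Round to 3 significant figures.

249 ng·h/mL

The CYP2B6 pathway (38% of clearance) increases to 5.9× activity: 0.38 × 5.9 = 2.242.
The remaining 62% of clearance is unaffected.
CL_new/CL_old = 2.242 + 0.62 = 2.862.
With dosing unchanged, AUC scales as 1/CL: 714 / 2.862 = 249 ng·h/mL.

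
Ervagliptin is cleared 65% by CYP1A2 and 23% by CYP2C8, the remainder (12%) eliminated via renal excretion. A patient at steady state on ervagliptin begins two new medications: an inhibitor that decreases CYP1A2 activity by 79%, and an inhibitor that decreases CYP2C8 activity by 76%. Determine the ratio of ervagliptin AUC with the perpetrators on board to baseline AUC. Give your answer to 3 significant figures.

The CYP1A2 pathway (65% of clearance) drops to 0.21× activity: 0.65 × 0.21 = 0.1365.
The CYP2C8 pathway (23% of clearance) falls to 0.24× activity: 0.23 × 0.24 = 0.0552.
Non-CYP routes (12%) are unchanged.
New clearance relative to baseline: 0.1365 + 0.0552 + 0.12 = 0.3117.
Net AUC ratio = 1 / 0.3117 = 3.21.

3.21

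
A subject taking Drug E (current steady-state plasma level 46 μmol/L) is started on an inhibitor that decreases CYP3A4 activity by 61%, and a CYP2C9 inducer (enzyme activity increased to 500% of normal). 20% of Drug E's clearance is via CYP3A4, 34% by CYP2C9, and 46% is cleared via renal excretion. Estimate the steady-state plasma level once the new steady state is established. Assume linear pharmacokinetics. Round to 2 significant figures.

The CYP3A4 pathway (20% of clearance) falls to 0.39× activity: 0.2 × 0.39 = 0.078.
The CYP2C9 pathway (34% of clearance) increases to 5× activity: 0.34 × 5 = 1.7.
Non-CYP routes (46%) are unchanged.
New clearance relative to baseline: 0.078 + 1.7 + 0.46 = 2.238.
Dividing the baseline by the relative clearance: 46 / 2.238 = 21 μmol/L.

21 μmol/L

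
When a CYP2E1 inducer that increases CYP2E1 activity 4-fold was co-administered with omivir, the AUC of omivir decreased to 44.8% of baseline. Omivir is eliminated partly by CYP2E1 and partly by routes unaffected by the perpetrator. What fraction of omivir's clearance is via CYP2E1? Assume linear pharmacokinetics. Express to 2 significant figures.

CL'/CL = 1 / 0.448 = 2.232
4·fm + (1 − fm) = 2.232
fm = (2.232 − 1) / (4 − 1) = 0.41

0.41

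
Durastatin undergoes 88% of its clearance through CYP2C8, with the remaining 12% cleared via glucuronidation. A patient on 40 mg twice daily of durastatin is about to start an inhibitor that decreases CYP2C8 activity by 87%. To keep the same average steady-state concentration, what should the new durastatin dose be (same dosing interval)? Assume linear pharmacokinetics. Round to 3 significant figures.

9.38 mg

The CYP2C8 pathway (88% of clearance) is reduced to 0.13× activity: 0.88 × 0.13 = 0.1144.
The remaining 12% of clearance is unaffected.
Relative clearance = 0.1144 + 0.12 = 0.2344.
Exposure is unchanged when dose changes in proportion to clearance. New dose = 40 mg × 0.2344 = 9.38 mg.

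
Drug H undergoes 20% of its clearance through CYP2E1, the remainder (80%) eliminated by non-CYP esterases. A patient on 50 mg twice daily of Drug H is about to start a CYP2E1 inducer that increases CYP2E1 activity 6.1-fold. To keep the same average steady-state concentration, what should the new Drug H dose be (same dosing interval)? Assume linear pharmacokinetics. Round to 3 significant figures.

101 mg

The CYP2E1 pathway (20% of clearance) is boosted to 6.1× activity: 0.2 × 6.1 = 1.22.
The remaining 80% of clearance is unaffected.
CL_new/CL_old = 1.22 + 0.8 = 2.02.
To maintain the same steady-state level, dose must scale with clearance: new dose = 50 × 2.02 = 101 mg.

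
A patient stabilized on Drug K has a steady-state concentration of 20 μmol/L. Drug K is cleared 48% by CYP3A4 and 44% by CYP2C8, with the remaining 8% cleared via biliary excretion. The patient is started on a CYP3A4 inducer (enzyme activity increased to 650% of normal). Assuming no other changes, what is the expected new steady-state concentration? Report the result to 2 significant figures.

The CYP3A4 pathway (48% of clearance) rises to 6.5× activity: 0.48 × 6.5 = 3.12.
CYP2C8 (44%) and the residual 8% are unaffected.
CL_new/CL_old = 3.12 + 0.44 + 0.08 = 3.64.
Steady-state concentration ∝ 1/CL, so new value = 20 / 3.64 = 5.5 μmol/L.

5.5 μmol/L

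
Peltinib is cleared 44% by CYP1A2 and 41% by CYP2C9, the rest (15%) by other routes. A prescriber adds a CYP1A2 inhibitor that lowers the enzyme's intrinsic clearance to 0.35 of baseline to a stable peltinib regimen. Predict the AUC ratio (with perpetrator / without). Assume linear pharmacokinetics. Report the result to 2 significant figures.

The CYP1A2 pathway (44% of clearance) drops to 0.35× activity: 0.44 × 0.35 = 0.154.
CYP2C9 (41%) and the residual 15% are unaffected.
CL_new/CL_old = 0.154 + 0.41 + 0.15 = 0.714.
Since AUC ∝ 1/CL, the ratio is 1 / 0.714 = 1.4.

1.4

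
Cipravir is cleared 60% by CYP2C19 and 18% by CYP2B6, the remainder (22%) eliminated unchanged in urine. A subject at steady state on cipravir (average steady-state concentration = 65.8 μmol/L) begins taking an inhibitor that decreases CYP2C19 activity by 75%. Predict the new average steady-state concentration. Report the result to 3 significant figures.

The CYP2C19 pathway (60% of clearance) drops to 0.25× activity: 0.6 × 0.25 = 0.15.
CYP2B6 (18%) and the residual 22% are unaffected.
New clearance relative to baseline: 0.15 + 0.18 + 0.22 = 0.55.
With dosing unchanged, average steady-state concentration scales as 1/CL: 65.8 / 0.55 = 120 μmol/L.

120 μmol/L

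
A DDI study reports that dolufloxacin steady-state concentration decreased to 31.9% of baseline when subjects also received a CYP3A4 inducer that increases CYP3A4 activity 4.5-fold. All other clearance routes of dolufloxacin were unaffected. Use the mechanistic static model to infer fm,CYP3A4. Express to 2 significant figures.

0.61

Let x = fm,CYP3A4. Because steady-state concentration ∝ 1/CL, relative clearance rose to 1/0.319 = 3.135.
Setting x·4.5 + (1 − x) = 3.135 and solving: x = (3.135 − 1)/(4.5 − 1) = 0.61.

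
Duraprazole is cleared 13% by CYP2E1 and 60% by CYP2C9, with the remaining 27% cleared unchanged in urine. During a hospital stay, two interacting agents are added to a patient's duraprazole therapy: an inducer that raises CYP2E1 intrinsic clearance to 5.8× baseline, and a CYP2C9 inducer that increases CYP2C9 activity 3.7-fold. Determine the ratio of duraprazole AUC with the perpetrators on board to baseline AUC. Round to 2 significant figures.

The CYP2E1 pathway (13% of clearance) rises to 5.8× activity: 0.13 × 5.8 = 0.754.
The CYP2C9 pathway (60% of clearance) is boosted to 3.7× activity: 0.6 × 3.7 = 2.22.
The remaining 27% of clearance is unaffected.
New clearance relative to baseline: 0.754 + 2.22 + 0.27 = 3.244.
AUC ∝ 1/CL: fold-change = 1 / 3.244 = 0.31.

0.31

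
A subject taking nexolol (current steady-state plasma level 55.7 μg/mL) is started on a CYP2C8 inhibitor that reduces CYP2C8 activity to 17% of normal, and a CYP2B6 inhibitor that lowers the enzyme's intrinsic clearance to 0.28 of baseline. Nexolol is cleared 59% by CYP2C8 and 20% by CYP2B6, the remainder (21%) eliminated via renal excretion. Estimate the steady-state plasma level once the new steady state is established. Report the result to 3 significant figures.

CYP2C8: 0.59 × 0.17 = 0.1003
CYP2B6: 0.2 × 0.28 = 0.056
Other: 0.21 (unchanged)
CL_new/CL_old = 0.1003 + 0.056 + 0.21 = 0.3663.
Dividing the baseline by the relative clearance: 55.7 / 0.3663 = 152 μg/mL.

152 μg/mL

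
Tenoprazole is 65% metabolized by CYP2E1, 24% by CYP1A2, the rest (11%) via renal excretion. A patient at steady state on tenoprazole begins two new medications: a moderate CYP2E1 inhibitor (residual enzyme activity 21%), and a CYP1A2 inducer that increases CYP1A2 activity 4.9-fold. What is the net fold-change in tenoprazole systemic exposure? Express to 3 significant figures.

0.703

The CYP2E1 pathway (65% of clearance) drops to 0.21× activity: 0.65 × 0.21 = 0.1365.
The CYP1A2 pathway (24% of clearance) is boosted to 4.9× activity: 0.24 × 4.9 = 1.176.
The remaining 11% of clearance is unaffected.
New clearance relative to baseline: 0.1365 + 1.176 + 0.11 = 1.4225.
Net systemic exposure ratio = 1 / 1.4225 = 0.703.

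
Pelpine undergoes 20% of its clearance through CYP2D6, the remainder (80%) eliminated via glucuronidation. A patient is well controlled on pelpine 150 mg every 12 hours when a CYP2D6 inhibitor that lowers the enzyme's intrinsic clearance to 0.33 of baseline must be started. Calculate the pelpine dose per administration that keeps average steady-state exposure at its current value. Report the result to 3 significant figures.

CYP2D6: 0.2 × 0.33 = 0.066
Other: 0.8 (unchanged)
Relative clearance = 0.066 + 0.8 = 0.866.
Exposure is unchanged when dose changes in proportion to clearance. New dose = 150 mg × 0.866 = 130 mg.

130 mg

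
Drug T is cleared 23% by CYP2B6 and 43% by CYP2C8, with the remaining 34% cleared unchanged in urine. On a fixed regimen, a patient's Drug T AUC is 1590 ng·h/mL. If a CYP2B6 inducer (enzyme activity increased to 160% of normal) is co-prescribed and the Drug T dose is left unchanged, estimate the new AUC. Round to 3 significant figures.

The CYP2B6 pathway (23% of clearance) rises to 1.6× activity: 0.23 × 1.6 = 0.368.
CYP2C8 (43%) and the residual 34% are unaffected.
CL_new/CL_old = 0.368 + 0.43 + 0.34 = 1.138.
AUC ∝ 1/CL, so new value = 1590 / 1.138 = 1.40 × 10³ ng·h/mL.

1.40 × 10³ ng·h/mL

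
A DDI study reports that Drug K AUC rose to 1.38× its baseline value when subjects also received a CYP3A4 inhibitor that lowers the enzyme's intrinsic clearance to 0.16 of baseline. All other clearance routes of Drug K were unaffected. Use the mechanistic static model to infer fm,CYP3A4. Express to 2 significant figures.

Write x for the fraction cleared via CYP3A4. The observed AUC change means clearance fell to 1/1.38 = 0.7246 of baseline.
Setting x·0.16 + (1 − x) = 0.7246 and solving: x = (0.7246 − 1)/(0.16 − 1) = 0.33.

0.33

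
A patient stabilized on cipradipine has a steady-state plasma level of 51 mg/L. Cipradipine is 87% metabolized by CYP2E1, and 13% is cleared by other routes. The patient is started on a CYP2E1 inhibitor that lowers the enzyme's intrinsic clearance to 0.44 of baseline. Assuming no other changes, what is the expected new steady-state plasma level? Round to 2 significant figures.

99 mg/L

CYP2E1: 0.87 × 0.44 = 0.3828
Other: 0.13 (unchanged)
New clearance relative to baseline: 0.3828 + 0.13 = 0.5128.
New steady-state plasma level = baseline ÷ relative clearance = 51 / 0.5128 = 99 mg/L.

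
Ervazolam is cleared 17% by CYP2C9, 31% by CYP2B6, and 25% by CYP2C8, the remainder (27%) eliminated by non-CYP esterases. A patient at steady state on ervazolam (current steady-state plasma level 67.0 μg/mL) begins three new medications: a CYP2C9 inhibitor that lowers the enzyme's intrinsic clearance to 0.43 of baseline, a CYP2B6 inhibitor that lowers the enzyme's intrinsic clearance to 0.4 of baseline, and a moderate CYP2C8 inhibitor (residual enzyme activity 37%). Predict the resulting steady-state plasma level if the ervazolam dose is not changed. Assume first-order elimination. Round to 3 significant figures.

120 μg/mL

CYP2C9: 0.17 × 0.43 = 0.0731
CYP2B6: 0.31 × 0.4 = 0.124
CYP2C8: 0.25 × 0.37 = 0.0925
Other: 0.27 (unchanged)
New clearance relative to baseline: 0.0731 + 0.124 + 0.0925 + 0.27 = 0.5596.
Steady-state plasma level ∝ 1/CL: new value = 67.0 / 0.5596 = 120 μg/mL.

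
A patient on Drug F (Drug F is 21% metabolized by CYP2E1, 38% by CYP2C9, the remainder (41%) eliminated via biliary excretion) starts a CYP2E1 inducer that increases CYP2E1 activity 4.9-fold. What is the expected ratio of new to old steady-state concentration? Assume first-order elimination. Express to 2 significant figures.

0.55

CYP2E1: 0.21 × 4.9 = 1.029
CYP2C9: 0.38 (unchanged)
Other: 0.41 (unchanged)
New clearance relative to baseline: 1.029 + 0.38 + 0.41 = 1.819.
Steady-state concentration ratio = CL_old/CL_new = 1 / 1.819 = 0.55.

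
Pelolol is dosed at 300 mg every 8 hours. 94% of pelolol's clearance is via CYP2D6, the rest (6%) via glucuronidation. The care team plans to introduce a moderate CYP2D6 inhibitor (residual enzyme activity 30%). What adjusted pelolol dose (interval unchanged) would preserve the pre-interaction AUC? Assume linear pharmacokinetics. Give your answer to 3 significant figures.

103 mg

The CYP2D6 pathway (94% of clearance) falls to 0.3× activity: 0.94 × 0.3 = 0.282.
The remaining 6% of clearance is unaffected.
New clearance relative to baseline: 0.282 + 0.06 = 0.342.
To maintain the same steady-state level, dose must scale with clearance: new dose = 300 × 0.342 = 103 mg.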